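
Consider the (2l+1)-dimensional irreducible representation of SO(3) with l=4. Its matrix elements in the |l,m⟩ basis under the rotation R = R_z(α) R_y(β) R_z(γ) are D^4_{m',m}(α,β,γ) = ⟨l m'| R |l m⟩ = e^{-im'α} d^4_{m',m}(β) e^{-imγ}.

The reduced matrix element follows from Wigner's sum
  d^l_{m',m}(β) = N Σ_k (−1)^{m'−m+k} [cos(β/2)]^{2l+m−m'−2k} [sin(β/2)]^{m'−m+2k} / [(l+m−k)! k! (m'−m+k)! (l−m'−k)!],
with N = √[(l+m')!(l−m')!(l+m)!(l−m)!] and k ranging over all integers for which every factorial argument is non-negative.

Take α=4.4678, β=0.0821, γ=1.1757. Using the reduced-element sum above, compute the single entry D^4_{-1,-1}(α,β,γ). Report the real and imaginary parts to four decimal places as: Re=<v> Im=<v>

D^4_{-1,-1}(4.4678,0.0821,1.1757) = e^{-i·-1·4.4678}·d^4_{-1,-1}(0.0821)·e^{-i·-1·1.1757}. Compute d first:
c=cos(0.0821/2)=0.999158, s=sin(0.0821/2)=0.041038; N=√[6·120·6·120]=720.000000
k∈{0,1,2,3} keeps every argument non-negative
  k=0: (−1)^0·720.0000/(720)·0.9992^8·0.0410^0 = +0.993280
  k=1: (−1)^1·720.0000/(48)·0.9992^6·0.0410^2 = -0.025135
  k=2: (−1)^2·720.0000/(24)·0.9992^4·0.0410^4 = +0.000085
  k=3: (−1)^3·720.0000/(72)·0.9992^2·0.0410^6 = -0.000000
d^4_{-1,-1}(0.0821) = +0.993280 -0.025135 +0.000085 -0.000000 = +0.968230
D = (-0.242158-0.970237i)·(+0.968230)·(+0.384897+0.922959i) = +0.776795-0.577978i

Re=0.7768 Im=-0.5780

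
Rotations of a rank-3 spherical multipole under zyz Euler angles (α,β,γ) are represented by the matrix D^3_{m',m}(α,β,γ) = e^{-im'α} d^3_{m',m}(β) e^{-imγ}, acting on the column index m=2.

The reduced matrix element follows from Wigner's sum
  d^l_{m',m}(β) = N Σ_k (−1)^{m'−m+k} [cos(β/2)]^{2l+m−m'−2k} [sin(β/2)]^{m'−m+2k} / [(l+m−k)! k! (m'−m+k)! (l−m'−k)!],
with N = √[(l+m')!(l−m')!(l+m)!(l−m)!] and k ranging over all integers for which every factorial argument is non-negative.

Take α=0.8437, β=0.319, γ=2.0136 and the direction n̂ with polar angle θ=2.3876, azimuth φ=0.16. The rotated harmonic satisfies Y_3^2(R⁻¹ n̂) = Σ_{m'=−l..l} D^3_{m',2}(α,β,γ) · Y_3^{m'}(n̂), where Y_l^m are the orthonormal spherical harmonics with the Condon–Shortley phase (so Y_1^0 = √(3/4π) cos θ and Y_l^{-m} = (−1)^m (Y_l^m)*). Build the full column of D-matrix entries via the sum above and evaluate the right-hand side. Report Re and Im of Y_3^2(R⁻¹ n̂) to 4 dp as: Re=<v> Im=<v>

Need the full column D^3_{m',2} for m'=−3..3 at α=0.8437, β=0.319, γ=2.0136.
cos(β/2)=0.987307, sin(β/2)=0.158825
d^3_{-3,2}: single k=5 term ⇒ +0.000244;  D = +0.000018-0.000244i
d^3_{-2,2}: k∈[4..5] ⇒ +0.003101 -0.000016 = +0.003085;  D = -0.002146-0.002217i
d^3_{-1,2}: k∈[3..4] ⇒ +0.024386 -0.000316 = +0.024070;  D = -0.024049+0.001008i
d^3_{0,2}: k∈[2..3] ⇒ +0.131282 -0.003397 = +0.127884;  D = -0.080928+0.099021i
d^3_{1,2}: k∈[1..2] ⇒ +0.471171 -0.024386 = +0.446785;  D = +0.070524+0.441184i
d^3_{2,2}: k∈[0..1] ⇒ +0.926217 -0.119843 = +0.806374;  D = +0.679502+0.434184i
d^3_{3,2}: single k=0 term ⇒ -0.364967;  D = -0.351242+0.099146i
Y_3^{m'}(θ=2.3876,φ=0.16) and Σ D·Y over m':
  (+0.0000-0.0002i)·(+0.1187-0.0618i)  (-0.0021-0.0022i)·(-0.3314+0.1098i)  (-0.0240+0.0010i)·(+0.3619-0.0584i)  (-0.0809+0.0990i)·(+0.0933+0.0000i)  (+0.0705+0.4412i)·(-0.3619-0.0584i)  (+0.6795+0.4342i)·(-0.3314-0.1098i)  (-0.3512+0.0991i)·(-0.1187-0.0618i)
Y_3^2(R⁻¹ n̂) = -0.144684-0.360866i

Re=-0.1447 Im=-0.3609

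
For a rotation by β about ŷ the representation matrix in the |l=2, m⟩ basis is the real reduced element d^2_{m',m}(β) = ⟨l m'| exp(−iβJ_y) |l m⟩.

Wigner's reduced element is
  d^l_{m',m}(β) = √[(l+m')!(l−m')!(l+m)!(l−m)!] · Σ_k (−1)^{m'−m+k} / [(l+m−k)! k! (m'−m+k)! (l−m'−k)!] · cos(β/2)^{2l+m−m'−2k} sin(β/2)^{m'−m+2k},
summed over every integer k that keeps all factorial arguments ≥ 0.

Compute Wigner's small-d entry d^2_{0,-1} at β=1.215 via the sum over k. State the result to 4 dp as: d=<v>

d=-0.3999

d^2_{0,-1}(β=1.215) via Wigner's sum:
With c≡cos(β/2)=0.821078 and s≡sin(β/2)=0.570817, N=[2·2·1·6]^{1/2}=4.898979
k∈{0,1} keeps every argument non-negative
  k=0: (−1)^1·4.8990/(2)·0.8211^3·0.5708^1 = -0.773971
  k=1: (−1)^2·4.8990/(2)·0.8211^1·0.5708^3 = +0.374067
d^2_{0,-1}(1.215) = -0.773971 +0.374067 = -0.399904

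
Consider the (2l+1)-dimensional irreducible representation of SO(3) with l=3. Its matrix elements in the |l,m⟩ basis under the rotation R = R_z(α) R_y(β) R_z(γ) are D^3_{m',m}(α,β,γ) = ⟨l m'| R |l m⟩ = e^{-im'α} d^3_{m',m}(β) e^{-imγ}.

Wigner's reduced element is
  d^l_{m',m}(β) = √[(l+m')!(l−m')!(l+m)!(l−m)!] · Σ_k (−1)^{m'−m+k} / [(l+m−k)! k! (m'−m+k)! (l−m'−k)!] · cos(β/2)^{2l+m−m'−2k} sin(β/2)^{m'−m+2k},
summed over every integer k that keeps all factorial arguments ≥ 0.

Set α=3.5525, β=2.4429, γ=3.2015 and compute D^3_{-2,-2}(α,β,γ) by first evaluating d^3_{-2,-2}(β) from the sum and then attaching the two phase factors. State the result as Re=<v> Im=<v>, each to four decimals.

Re=-0.0347 Im=-0.0477

First d^3_{-2,-2}(β=2.4429), then the phase factors e^{-i(-2)α} and e^{-i(-2)γ}:
Half-angle: c=0.342284, s=0.939597. N=√(1·120·1·120)=120.000000
The bounds max(0,m−m')=0 and min(l+m,l−m')=1 give 2 terms
  k=0: (−1)^0·120.0000/(120)·0.3423^6·0.9396^0 = +0.001608
  k=1: (−1)^1·120.0000/(24)·0.3423^4·0.9396^2 = -0.060590
d^3_{-2,-2}(2.4429) = +0.001608 -0.060590 = -0.058981
D = (+0.680893+0.732383i)·(-0.058981)·(+0.992831+0.119528i) = -0.034709-0.047688i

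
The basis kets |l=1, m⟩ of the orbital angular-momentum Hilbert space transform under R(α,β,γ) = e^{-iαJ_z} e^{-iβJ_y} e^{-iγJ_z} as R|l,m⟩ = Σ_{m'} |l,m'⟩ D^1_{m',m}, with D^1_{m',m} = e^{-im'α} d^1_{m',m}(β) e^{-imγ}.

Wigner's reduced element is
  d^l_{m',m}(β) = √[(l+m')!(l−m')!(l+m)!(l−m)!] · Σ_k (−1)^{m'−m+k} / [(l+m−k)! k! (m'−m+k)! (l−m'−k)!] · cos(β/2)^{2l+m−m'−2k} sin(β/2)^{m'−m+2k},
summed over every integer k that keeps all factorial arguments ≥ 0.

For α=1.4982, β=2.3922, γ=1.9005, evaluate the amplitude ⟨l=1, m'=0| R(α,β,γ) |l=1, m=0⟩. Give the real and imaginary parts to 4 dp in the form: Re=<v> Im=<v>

Re=-0.7321 Im=0.0000

D^1_{0,0}(1.4982,2.3922,1.9005) = e^{-i·0·1.4982}·d^1_{0,0}(2.3922)·e^{-i·0·1.9005}. Compute d first:
Half-angle: c=0.365990, s=0.930619. N=√(1·1·1·1)=1.000000
k∈{0,1} keeps every argument non-negative
  k=0: (−1)^0·1.0000/(1)·0.3660^2·0.9306^0 = +0.133949
  k=1: (−1)^1·1.0000/(1)·0.3660^0·0.9306^2 = -0.866051
d^1_{0,0}(2.3922) = +0.133949 -0.866051 = -0.732103
Phases: e^{-i·(0)·1.4982}=+1.000000+0.000000i, e^{-i·(0)·1.9005}=+1.000000+0.000000i ⇒ D=-0.732103+0.000000i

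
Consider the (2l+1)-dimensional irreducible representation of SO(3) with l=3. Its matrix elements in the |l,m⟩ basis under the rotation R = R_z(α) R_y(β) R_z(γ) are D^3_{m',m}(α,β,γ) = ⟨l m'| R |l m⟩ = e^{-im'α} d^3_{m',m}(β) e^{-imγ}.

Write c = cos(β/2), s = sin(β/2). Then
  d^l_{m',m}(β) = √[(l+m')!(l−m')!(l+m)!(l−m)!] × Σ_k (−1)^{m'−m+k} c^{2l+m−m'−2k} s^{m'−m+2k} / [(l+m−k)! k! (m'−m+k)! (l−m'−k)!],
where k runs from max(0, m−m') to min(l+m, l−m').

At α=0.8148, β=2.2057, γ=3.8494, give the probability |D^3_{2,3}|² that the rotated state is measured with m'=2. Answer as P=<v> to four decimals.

Split into d^3_{2,3}(β=2.2057) × two z-phases.
Half-angle: c=0.451054, s=0.892496. N=√(120·1·720·1)=293.938769
k∈{1} keeps every argument non-negative
  k=1: (−1)^0·293.9388/(120)·0.4511^5·0.8925^1 = +0.040816
d^3_{2,3}(2.2057) = +0.040816
|D^3_{2,3}|² = |d^3_{2,3}(β)|² = (+0.040816)² = 0.001666 (the z-rotation phases have unit modulus)

P=0.0017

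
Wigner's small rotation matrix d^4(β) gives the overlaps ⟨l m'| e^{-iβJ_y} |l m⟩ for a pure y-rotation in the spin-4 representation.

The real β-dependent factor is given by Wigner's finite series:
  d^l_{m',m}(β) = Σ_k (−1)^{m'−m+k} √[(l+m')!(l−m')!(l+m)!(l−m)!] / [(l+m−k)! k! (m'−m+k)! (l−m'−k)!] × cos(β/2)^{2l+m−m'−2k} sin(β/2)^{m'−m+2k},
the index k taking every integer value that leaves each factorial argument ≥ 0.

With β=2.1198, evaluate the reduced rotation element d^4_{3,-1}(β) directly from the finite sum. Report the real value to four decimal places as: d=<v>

d^4_{3,-1}(β=2.1198) via Wigner's sum:
Half-angle: c=0.488959, s=0.872307. N=√(5040·1·6·120)=1904.940944
k∈{0,1} keeps every argument non-negative
  k=0: (−1)^4·1904.9409/(144)·0.4890^4·0.8723^4 = +0.437811
  k=1: (−1)^5·1904.9409/(240)·0.4890^2·0.8723^6 = -0.836047
d^4_{3,-1}(2.1198) = +0.437811 -0.836047 = -0.398236

d=-0.3982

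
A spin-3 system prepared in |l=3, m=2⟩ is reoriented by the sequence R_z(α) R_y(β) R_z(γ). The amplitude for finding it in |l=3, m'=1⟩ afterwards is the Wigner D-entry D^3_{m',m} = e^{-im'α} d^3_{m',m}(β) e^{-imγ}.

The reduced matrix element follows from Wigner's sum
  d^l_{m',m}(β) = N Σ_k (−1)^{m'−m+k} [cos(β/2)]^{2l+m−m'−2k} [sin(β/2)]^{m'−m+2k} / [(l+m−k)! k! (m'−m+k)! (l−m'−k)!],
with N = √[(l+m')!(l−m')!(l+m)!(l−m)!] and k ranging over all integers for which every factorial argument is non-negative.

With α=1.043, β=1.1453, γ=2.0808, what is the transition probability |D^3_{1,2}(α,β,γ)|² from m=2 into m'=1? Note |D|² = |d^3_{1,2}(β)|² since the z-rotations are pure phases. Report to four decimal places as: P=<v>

P=0.0147

Split into d^3_{1,2}(β=1.1453) × two z-phases.
With c≡cos(β/2)=0.840468 and s≡sin(β/2)=0.541861, N=[24·2·120·1]^{1/2}=75.894664
Admissible k: 1..2 (factorial args all ≥0)
  k=1: (−1)^0·75.8947/(24)·0.8405^5·0.5419^1 = +0.718611
  k=2: (−1)^1·75.8947/(12)·0.8405^3·0.5419^3 = -0.597390
d^3_{1,2}(1.1453) = +0.718611 -0.597390 = +0.121222
|D^3_{1,2}|² = |d^3_{1,2}(β)|² = (+0.121222)² = 0.014695 (the z-rotation phases have unit modulus)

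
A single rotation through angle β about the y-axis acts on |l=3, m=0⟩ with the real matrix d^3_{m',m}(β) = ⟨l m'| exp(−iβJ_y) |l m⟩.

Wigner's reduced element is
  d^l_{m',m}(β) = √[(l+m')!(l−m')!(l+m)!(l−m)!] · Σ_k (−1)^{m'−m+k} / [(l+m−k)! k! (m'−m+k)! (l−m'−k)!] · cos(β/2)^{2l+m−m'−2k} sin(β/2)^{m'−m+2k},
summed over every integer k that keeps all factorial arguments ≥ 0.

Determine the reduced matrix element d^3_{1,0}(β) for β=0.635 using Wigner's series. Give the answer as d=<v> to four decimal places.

d^3_{1,0}(β=0.635) via Wigner's sum:
c=cos(0.635/2)=0.950019, s=sin(0.635/2)=0.312192; N=√[24·2·6·6]=41.569219
Admissible k: 0..2 (factorial args all ≥0)
  k=0: (−1)^1·41.5692/(12)·0.9500^5·0.3122^1 = -0.836901
  k=1: (−1)^2·41.5692/(4)·0.9500^3·0.3122^3 = +0.271129
  k=2: (−1)^3·41.5692/(12)·0.9500^1·0.3122^5 = -0.009760
d^3_{1,0}(0.635) = -0.836901 +0.271129 -0.009760 = -0.575532

d=-0.5755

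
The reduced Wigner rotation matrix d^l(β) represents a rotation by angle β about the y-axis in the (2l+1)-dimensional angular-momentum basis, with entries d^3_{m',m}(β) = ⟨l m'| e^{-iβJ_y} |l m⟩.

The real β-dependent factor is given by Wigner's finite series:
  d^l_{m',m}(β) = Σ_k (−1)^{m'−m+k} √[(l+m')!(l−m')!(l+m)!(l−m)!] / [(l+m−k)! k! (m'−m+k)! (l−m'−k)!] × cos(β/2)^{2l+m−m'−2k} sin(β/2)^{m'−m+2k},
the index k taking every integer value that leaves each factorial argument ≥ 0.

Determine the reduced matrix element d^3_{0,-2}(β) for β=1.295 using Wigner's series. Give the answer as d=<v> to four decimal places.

d=0.3452

d^3_{0,-2}(β=1.295) via Wigner's sum:
Half-angle: c=0.797594, s=0.603194. N=√(6·6·1·120)=65.726707
Admissible k: 0..1 (factorial args all ≥0)
  k=0: (−1)^2·65.7267/(12)·0.7976^4·0.6032^2 = +0.806498
  k=1: (−1)^3·65.7267/(12)·0.7976^2·0.6032^4 = -0.461268
d^3_{0,-2}(1.295) = +0.806498 -0.461268 = +0.345230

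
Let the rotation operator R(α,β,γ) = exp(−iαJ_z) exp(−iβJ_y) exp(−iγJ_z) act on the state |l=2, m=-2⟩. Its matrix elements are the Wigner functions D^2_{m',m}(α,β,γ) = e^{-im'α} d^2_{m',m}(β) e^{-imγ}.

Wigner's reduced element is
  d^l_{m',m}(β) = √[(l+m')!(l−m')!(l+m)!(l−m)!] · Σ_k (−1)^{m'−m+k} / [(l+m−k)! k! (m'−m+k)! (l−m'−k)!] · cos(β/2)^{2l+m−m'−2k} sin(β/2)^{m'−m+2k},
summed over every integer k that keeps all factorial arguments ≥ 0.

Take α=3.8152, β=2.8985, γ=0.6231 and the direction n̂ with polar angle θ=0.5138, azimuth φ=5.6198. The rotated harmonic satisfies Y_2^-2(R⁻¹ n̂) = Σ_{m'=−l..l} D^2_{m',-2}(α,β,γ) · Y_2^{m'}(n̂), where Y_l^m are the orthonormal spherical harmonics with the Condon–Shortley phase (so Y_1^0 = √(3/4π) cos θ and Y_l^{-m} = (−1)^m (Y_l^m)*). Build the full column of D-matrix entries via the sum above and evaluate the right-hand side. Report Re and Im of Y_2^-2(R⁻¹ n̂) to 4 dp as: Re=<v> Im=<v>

Need the full column D^2_{m',-2} for m'=−2..2 at α=3.8152, β=2.8985, γ=0.6231.
cos(β/2)=0.121247, sin(β/2)=0.992622
d^2_{-2,-2}: single k=0 term ⇒ +0.000216;  D = -0.000184+0.000113i
d^2_{-1,-2}: single k=0 term ⇒ -0.003539;  D = -0.001210+0.003325i
d^2_{0,-2}: single k=0 term ⇒ +0.035480;  D = +0.011316+0.033628i
d^2_{1,-2}: single k=0 term ⇒ -0.237167;  D = +0.199339+0.128500i
d^2_{2,-2}: single k=0 term ⇒ +0.970814;  D = +0.965865-0.097900i
Y_2^{m'}(θ=0.5138,φ=5.6198) and Σ D·Y over m':
  (-0.0002+0.0001i)·(+0.0225+0.0905i)  (-0.0012+0.0033i)·(+0.2605+0.2036i)  (+0.0113+0.0336i)·(+0.4022+0.0000i)  (+0.1993+0.1285i)·(-0.2605+0.2036i)  (+0.9659-0.0979i)·(+0.0225-0.0905i)
Y_2^-2(R⁻¹ n̂) = -0.061647-0.068419i

Re=-0.0616 Im=-0.0684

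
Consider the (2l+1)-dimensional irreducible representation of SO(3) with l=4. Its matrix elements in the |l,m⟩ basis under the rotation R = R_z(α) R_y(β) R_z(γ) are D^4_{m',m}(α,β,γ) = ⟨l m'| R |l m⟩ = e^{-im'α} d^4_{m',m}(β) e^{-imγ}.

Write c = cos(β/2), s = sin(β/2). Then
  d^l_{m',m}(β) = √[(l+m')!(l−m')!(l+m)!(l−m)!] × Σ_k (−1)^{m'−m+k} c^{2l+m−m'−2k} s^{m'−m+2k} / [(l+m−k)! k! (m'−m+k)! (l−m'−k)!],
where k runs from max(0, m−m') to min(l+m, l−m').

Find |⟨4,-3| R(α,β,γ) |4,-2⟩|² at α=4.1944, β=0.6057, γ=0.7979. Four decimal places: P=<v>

Split into d^4_{-3,-2}(β=0.6057) × two z-phases.
With c≡cos(β/2)=0.954490 and s≡sin(β/2)=0.298242, N=[1·5040·2·720]^{1/2}=2693.993318
The bounds max(0,m−m')=1 and min(l+m,l−m')=2 give 2 terms
  k=1: (−1)^0·2693.9933/(720)·0.9545^7·0.2982^1 = +0.805440
  k=2: (−1)^1·2693.9933/(240)·0.9545^5·0.2982^3 = -0.235911
d^4_{-3,-2}(0.6057) = +0.805440 -0.235911 = +0.569529
|D^4_{-3,-2}|² = |d^4_{-3,-2}(β)|² = (+0.569529)² = 0.324363 (the z-rotation phases have unit modulus)

P=0.3244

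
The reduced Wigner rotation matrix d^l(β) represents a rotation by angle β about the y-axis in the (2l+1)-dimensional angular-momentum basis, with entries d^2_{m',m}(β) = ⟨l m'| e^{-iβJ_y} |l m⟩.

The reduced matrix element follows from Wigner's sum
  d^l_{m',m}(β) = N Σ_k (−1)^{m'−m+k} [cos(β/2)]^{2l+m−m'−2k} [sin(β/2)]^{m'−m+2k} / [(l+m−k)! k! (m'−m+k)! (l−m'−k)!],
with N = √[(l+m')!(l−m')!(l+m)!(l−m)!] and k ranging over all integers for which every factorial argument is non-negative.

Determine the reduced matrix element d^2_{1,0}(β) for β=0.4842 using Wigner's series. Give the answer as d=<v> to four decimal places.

d^2_{1,0}(β=0.4842) via Wigner's sum:
c=cos(0.4842/2)=0.970837, s=sin(0.4842/2)=0.239742; N=√[6·1·2·2]=4.898979
k∈{0,1} keeps every argument non-negative
  k=0: (−1)^1·4.8990/(2)·0.9708^3·0.2397^1 = -0.537351
  k=1: (−1)^2·4.8990/(2)·0.9708^1·0.2397^3 = +0.032768
d^2_{1,0}(0.4842) = -0.537351 +0.032768 = -0.504583

d=-0.5046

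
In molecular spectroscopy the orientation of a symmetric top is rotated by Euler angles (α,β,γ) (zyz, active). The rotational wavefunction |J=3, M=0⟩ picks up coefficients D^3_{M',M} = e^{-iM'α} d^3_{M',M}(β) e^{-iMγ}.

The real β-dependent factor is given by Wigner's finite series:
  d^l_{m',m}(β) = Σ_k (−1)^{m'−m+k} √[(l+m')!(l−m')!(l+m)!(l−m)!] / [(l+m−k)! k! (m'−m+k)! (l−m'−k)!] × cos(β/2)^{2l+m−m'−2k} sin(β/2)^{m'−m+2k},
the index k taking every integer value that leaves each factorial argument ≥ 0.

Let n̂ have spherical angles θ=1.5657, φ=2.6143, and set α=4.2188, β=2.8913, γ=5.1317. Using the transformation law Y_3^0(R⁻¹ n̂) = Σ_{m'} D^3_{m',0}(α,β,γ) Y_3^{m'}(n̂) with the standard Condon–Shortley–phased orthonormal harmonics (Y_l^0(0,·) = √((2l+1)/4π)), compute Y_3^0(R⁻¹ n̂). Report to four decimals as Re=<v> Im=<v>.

Need the full column D^3_{m',0} for m'=−3..3 at α=4.2188, β=2.8913, γ=5.1317.
cos(β/2)=0.124820, sin(β/2)=0.992179
d^3_{-3,0}: single k=3 term ⇒ +0.008494;  D = +0.008460+0.000764i
d^3_{-2,0}: k∈[2..3] ⇒ +0.001309 -0.082697 = -0.081388;  D = +0.044849-0.067916i
d^3_{-1,0}: k∈[1..3] ⇒ +0.000104 -0.019739 +0.415744 = +0.396108;  D = -0.187672-0.348828i
d^3_{0,0}: k∈[0..3] ⇒ +0.000004 -0.002151 +0.135885 -0.953984 = -0.820246;  D = -0.820246+0.000000i
d^3_{1,0}: k∈[0..2] ⇒ -0.000104 +0.019739 -0.415744 = -0.396108;  D = +0.187672-0.348828i
d^3_{2,0}: k∈[0..1] ⇒ +0.001309 -0.082697 = -0.081388;  D = +0.044849+0.067916i
d^3_{3,0}: single k=0 term ⇒ -0.008494;  D = -0.008460+0.000764i
Y_3^{m'}(θ=1.5657,φ=2.6143) and Σ D·Y over m':
  (+0.0085+0.0008i)·(+0.0046-0.4172i)  (+0.0448-0.0679i)·(+0.0026+0.0045i)  (-0.1877-0.3488i)·(+0.2792+0.1626i)  (-0.8202+0.0000i)·(-0.0057+0.0000i)  (+0.1877-0.3488i)·(-0.2792+0.1626i)  (+0.0448+0.0679i)·(+0.0026-0.0045i)  (-0.0085+0.0008i)·(-0.0046-0.4172i)
Y_3^0(R⁻¹ n̂) = +0.014867+0.000000i

Re=0.0149 Im=0.0000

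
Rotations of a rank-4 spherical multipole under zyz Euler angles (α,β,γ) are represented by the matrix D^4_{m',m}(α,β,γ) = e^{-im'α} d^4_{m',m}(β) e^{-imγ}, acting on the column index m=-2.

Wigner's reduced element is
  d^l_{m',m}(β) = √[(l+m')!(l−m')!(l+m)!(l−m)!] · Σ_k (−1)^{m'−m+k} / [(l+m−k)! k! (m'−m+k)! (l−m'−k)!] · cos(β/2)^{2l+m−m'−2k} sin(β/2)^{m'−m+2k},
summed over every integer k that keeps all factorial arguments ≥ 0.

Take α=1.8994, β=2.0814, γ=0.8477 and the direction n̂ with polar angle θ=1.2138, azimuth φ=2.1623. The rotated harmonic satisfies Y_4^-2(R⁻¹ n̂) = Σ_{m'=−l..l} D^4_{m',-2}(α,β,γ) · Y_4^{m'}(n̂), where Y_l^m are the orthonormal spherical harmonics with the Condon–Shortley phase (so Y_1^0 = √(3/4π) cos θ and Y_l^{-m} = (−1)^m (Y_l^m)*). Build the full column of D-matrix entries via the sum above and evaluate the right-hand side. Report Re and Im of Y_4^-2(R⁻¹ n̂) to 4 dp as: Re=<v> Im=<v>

Re=-0.2375 Im=0.2525

Need the full column D^4_{m',-2} for m'=−4..4 at α=1.8994, β=2.0814, γ=0.8477.
cos(β/2)=0.505616, sin(β/2)=0.862758
d^4_{-4,-2}: single k=2 term ⇒ +0.065809;  D = -0.065238+0.008647i
d^4_{-3,-2}: k∈[1..2] ⇒ +0.027271 -0.238209 = -0.210938;  D = -0.093718-0.188976i
d^4_{-2,-2}: k∈[0..2] ⇒ +0.004271 -0.149241 +0.543166 = +0.398197;  D = +0.280556-0.282576i
d^4_{-1,-2}: k∈[0..2] ⇒ -0.030922 +0.450173 -0.873825 = -0.454574;  D = +0.408684+0.199036i
d^4_{0,-2}: k∈[0..2] ⇒ +0.117985 -0.916076 +1.000227 = +0.202136;  D = -0.025122+0.200569i
d^4_{1,-2}: k∈[0..2] ⇒ -0.300116 +1.310738 -0.763276 = +0.247346;  D = +0.242217-0.050109i
d^4_{2,-2}: k∈[0..2] ⇒ +0.543166 -1.265199 +0.306982 = -0.415050;  D = +0.210753+0.357561i
d^4_{3,-2}: k∈[0..1] ⇒ -0.693577 +0.673146 = -0.020431;  D = +0.013311-0.015499i
d^4_{4,-2}: single k=0 term ⇒ +0.557900;  D = +0.517898+0.207447i
Y_4^{m'}(θ=1.2138,φ=2.1623) and Σ D·Y over m':
  (-0.0652+0.0086i)·(-0.2435-0.2388i)  (-0.0937-0.1890i)·(+0.3523-0.0728i)  (+0.2806-0.2826i)·(+0.0161-0.0395i)  (+0.4087+0.1990i)·(+0.1853+0.2758i)  (-0.0251+0.2006i)·(-0.0150+0.0000i)  (+0.2422-0.0501i)·(-0.1853+0.2758i)  (+0.2108+0.3576i)·(+0.0161+0.0395i)  (+0.0133-0.0155i)·(-0.3523-0.0728i)  (+0.5179+0.2074i)·(-0.2435+0.2388i)
Y_4^-2(R⁻¹ n̂) = -0.237488+0.252497i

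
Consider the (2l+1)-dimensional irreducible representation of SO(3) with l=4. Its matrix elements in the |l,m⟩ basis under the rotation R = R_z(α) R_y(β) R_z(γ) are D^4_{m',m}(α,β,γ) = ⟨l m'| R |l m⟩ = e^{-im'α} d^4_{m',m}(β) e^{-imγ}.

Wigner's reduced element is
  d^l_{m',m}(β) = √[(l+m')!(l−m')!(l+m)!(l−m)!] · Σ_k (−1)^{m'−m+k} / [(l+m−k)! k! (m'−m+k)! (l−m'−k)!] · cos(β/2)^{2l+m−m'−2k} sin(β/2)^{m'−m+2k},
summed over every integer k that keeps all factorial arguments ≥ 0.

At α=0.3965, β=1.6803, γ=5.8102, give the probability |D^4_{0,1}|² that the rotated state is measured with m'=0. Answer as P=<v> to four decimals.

P=0.0314

Split into d^4_{0,1}(β=1.6803) × two z-phases.
With c≡cos(β/2)=0.667351 and s≡sin(β/2)=0.744743, N=[24·24·120·6]^{1/2}=643.987578
k∈{1,2,3,4} keeps every argument non-negative
  k=1: (−1)^0·643.9876/(144)·0.6674^7·0.7447^1 = +0.196337
  k=2: (−1)^1·643.9876/(24)·0.6674^5·0.7447^3 = -1.467094
  k=3: (−1)^2·643.9876/(24)·0.6674^3·0.7447^5 = +1.827100
  k=4: (−1)^3·643.9876/(144)·0.6674^1·0.7447^7 = -0.379241
d^4_{0,1}(1.6803) = +0.196337 -1.467094 +1.827100 -0.379241 = +0.177102
|D^4_{0,1}|² = |d^4_{0,1}(β)|² = (+0.177102)² = 0.031365 (the z-rotation phases have unit modulus)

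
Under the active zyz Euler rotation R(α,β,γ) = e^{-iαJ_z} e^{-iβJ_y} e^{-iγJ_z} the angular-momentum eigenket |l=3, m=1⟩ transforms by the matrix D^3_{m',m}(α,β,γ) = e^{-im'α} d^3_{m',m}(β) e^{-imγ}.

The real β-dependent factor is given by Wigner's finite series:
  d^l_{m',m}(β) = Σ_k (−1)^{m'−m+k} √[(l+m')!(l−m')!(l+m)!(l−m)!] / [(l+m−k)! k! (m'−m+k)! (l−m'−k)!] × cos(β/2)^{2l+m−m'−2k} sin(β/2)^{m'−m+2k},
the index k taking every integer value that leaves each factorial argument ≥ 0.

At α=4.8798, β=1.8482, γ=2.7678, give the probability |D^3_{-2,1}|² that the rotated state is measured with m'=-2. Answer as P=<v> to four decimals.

P=0.0075

D^3_{-2,1}(4.8798,1.8482,2.7678) = e^{-i·-2·4.8798}·d^3_{-2,1}(1.8482)·e^{-i·1·2.7678}. Compute d first:
Half-angle: c=0.602553, s=0.798079. N=√(1·120·24·2)=75.894664
Admissible k: 3..4 (factorial args all ≥0)
  k=3: (−1)^0·75.8947/(12)·0.6026^3·0.7981^3 = +0.703321
  k=4: (−1)^1·75.8947/(24)·0.6026^1·0.7981^5 = -0.616913
d^3_{-2,1}(1.8482) = +0.703321 -0.616913 = +0.086407
|D^3_{-2,1}|² = |d^3_{-2,1}(β)|² = (+0.086407)² = 0.007466 (the z-rotation phases have unit modulus)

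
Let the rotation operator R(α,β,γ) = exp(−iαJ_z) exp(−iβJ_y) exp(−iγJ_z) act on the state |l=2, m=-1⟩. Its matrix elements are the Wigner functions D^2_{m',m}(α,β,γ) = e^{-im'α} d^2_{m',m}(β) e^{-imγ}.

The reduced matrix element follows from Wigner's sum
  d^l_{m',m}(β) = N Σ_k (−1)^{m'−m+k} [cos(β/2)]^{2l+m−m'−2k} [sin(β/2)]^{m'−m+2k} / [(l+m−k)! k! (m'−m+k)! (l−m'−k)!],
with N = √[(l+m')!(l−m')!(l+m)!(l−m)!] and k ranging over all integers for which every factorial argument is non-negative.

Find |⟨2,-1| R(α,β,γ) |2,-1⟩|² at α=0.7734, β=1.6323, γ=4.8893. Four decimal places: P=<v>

P=0.2777

First d^2_{-1,-1}(β=1.6323), then the phase factors e^{-i(-1)α} and e^{-i(-1)γ}:
With c≡cos(β/2)=0.685031 and s≡sin(β/2)=0.728514, N=[1·6·1·6]^{1/2}=6.000000
k: max(0,(-1)−(-1))=0 … min(2+(-1),2−(-1))=1
  k=0: (−1)^0·6.0000/(6)·0.6850^4·0.7285^0 = +0.220212
  k=1: (−1)^1·6.0000/(2)·0.6850^2·0.7285^2 = -0.747167
d^2_{-1,-1}(1.6323) = +0.220212 -0.747167 = -0.526955
|D^2_{-1,-1}|² = |d^2_{-1,-1}(β)|² = (-0.526955)² = 0.277681 (the z-rotation phases have unit modulus)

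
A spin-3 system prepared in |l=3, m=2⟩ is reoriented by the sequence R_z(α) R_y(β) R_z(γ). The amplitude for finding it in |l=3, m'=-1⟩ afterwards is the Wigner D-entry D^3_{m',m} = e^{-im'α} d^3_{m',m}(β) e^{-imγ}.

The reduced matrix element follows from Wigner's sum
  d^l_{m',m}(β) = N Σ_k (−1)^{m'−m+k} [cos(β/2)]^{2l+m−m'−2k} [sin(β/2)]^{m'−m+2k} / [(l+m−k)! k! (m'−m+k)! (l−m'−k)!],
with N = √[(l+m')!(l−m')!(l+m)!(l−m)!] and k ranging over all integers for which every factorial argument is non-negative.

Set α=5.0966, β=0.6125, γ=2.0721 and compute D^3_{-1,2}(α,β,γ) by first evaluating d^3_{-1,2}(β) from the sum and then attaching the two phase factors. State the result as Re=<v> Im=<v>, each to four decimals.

Re=0.0827 Im=0.1163

Split into d^3_{-1,2}(β=0.6125) × two z-phases.
With c≡cos(β/2)=0.953471 and s≡sin(β/2)=0.301485, N=[2·24·120·1]^{1/2}=75.894664
k: max(0,(2)−(-1))=3 … min(3+(2),3−(-1))=4
  k=3: (−1)^0·75.8947/(12)·0.9535^3·0.3015^3 = +0.150228
  k=4: (−1)^1·75.8947/(24)·0.9535^1·0.3015^5 = -0.007510
d^3_{-1,2}(0.6125) = +0.150228 -0.007510 = +0.142718
D = (+0.374828-0.927094i)·(+0.142718)·(-0.538106+0.842877i) = +0.082738+0.116288i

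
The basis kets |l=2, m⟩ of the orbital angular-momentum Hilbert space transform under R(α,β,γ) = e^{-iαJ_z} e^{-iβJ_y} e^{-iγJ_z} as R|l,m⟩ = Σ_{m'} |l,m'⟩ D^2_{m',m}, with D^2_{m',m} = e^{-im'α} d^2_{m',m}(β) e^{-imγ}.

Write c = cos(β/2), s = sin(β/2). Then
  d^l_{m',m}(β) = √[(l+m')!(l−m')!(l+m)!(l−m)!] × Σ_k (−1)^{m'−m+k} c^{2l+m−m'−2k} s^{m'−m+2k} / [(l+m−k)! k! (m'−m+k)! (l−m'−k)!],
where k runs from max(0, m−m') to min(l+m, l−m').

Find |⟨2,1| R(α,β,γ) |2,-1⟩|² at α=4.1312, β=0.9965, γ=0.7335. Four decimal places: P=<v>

D^2_{1,-1}(4.1312,0.9965,0.7335) = e^{-i·1·4.1312}·d^2_{1,-1}(0.9965)·e^{-i·-1·0.7335}. Compute d first:
With c≡cos(β/2)=0.878420 and s≡sin(β/2)=0.477889, N=[6·1·1·6]^{1/2}=6.000000
Admissible k: 0..1 (factorial args all ≥0)
  k=0: (−1)^2·6.0000/(2)·0.8784^2·0.4779^2 = +0.528664
  k=1: (−1)^3·6.0000/(6)·0.8784^0·0.4779^4 = -0.052156
d^2_{1,-1}(0.9965) = +0.528664 -0.052156 = +0.476508
|D^2_{1,-1}|² = |d^2_{1,-1}(β)|² = (+0.476508)² = 0.227060 (the z-rotation phases have unit modulus)

P=0.2271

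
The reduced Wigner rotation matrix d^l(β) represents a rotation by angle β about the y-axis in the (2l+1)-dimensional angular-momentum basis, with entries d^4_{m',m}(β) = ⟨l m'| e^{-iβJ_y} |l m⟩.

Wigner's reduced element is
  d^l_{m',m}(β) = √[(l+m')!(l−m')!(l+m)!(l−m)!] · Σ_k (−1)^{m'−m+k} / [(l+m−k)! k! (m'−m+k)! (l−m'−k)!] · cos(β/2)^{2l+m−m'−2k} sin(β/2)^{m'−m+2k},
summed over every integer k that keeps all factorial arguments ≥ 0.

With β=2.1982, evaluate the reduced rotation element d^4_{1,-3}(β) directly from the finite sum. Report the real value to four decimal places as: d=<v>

d=-0.4638

d^4_{1,-3}(β=2.1982) via Wigner's sum:
With c≡cos(β/2)=0.454398 and s≡sin(β/2)=0.890799, N=[120·6·1·5040]^{1/2}=1904.940944
k∈{0,1} keeps every argument non-negative
  k=0: (−1)^4·1904.9409/(144)·0.4544^4·0.8908^4 = +0.355127
  k=1: (−1)^5·1904.9409/(240)·0.4544^2·0.8908^6 = -0.818881
d^4_{1,-3}(2.1982) = +0.355127 -0.818881 = -0.463754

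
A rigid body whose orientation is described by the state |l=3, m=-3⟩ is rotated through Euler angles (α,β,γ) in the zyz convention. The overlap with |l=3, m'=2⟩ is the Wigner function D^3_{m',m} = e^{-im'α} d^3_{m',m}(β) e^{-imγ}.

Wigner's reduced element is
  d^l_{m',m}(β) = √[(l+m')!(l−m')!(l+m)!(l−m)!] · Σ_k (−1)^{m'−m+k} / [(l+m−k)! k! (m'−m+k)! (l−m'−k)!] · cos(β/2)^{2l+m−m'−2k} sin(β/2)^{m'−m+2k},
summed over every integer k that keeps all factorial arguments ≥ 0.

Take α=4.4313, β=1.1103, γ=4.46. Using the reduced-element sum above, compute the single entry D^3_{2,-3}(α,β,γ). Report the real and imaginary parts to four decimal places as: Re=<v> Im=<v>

D^3_{2,-3}(4.4313,1.1103,4.46) = e^{-i·2·4.4313}·d^3_{2,-3}(1.1103)·e^{-i·-3·4.46}. Compute d first:
With c≡cos(β/2)=0.849821 and s≡sin(β/2)=0.527071, N=[120·1·1·720]^{1/2}=293.938769
k: max(0,(-3)−(2))=0 … min(3+(-3),3−(2))=0
  k=0: (−1)^5·293.9388/(120)·0.8498^1·0.5271^5 = -0.084674
d^3_{2,-3}(1.1103) = -0.084674
Attach z-rotation phases: D = e^{-i(2)(4.4313)}·(-0.084674)·e^{-i(-3)(4.46)} = +0.016406+0.083069i

Re=0.0164 Im=0.0831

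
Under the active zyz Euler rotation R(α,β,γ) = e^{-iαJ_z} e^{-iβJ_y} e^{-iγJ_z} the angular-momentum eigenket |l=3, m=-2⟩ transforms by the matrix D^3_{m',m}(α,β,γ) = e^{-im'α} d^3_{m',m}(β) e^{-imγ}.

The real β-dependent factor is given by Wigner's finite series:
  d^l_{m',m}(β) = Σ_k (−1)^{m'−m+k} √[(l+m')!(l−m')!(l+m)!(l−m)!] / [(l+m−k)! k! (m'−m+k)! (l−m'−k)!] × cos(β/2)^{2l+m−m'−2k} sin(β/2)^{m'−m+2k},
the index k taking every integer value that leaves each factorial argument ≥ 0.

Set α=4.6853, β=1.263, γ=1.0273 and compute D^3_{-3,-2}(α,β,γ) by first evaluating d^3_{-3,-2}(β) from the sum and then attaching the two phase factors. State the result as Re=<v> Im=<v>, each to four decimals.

Split into d^3_{-3,-2}(β=1.263) × two z-phases.
c=cos(1.263/2)=0.807143, s=sin(1.263/2)=0.590356; N=√[1·720·1·120]=293.938769
Admissible k: 1..1 (factorial args all ≥0)
  k=1: (−1)^0·293.9388/(120)·0.8071^5·0.5904^1 = +0.495384
d^3_{-3,-2}(1.263) = +0.495384
Phases: e^{-i·(-3)·4.6853}=+0.081178+0.996700i, e^{-i·(-2)·1.0273}=-0.465150+0.885232i ⇒ D=-0.455788-0.194068i

Re=-0.4558 Im=-0.1941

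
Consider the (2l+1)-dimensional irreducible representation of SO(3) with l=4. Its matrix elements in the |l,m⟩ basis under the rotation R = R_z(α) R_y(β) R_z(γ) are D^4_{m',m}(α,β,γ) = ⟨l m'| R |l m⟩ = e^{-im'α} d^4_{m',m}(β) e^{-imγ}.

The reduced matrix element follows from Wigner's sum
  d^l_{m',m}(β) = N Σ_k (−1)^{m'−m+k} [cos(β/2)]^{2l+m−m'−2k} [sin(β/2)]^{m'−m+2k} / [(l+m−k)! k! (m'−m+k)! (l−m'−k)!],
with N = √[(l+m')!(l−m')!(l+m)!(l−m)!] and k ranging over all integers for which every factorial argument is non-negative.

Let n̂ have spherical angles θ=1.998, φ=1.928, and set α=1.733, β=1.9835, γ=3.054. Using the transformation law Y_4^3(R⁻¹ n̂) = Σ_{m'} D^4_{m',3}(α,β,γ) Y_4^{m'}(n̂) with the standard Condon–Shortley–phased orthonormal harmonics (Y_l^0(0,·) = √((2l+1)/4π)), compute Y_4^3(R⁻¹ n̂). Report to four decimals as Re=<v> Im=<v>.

Re=-0.0007 Im=-0.0069

Need the full column D^4_{m',3} for m'=−4..4 at α=1.733, β=1.9835, γ=3.054.
cos(β/2)=0.547226, sin(β/2)=0.836985
d^4_{-4,3}: single k=7 term ⇒ +0.445384;  D = -0.272792-0.352068i
d^4_{-3,3}: k∈[6..7] ⇒ +0.720671 -0.240847 = +0.479824;  D = -0.326852+0.351282i
d^4_{-2,3}: k∈[5..6] ⇒ +0.755568 -0.589188 = +0.166380;  D = +0.138512+0.092178i
d^4_{-1,3}: k∈[4..5] ⇒ +0.582179 -0.817164 = -0.234986;  D = -0.096886+0.214083i
d^4_{0,3}: k∈[3..4] ⇒ +0.340448 -0.796439 = -0.455991;  D = +0.440338+0.118450i
d^4_{1,3}: k∈[2..3] ⇒ +0.149316 -0.582179 = -0.432863;  D = +0.043462-0.430676i
d^4_{2,3}: k∈[1..2] ⇒ +0.046020 -0.322977 = -0.276957;  D = -0.276431+0.017058i
d^4_{3,3}: k∈[0..1] ⇒ +0.008041 -0.131684 = -0.123643;  D = +0.027445+0.120558i
d^4_{4,3}: single k=0 term ⇒ -0.034788;  D = +0.032228-0.013098i
Y_4^{m'}(θ=1.998,φ=1.928) and Σ D·Y over m':
  (-0.2728-0.3521i)·(+0.0430-0.3006i)  (-0.3269+0.3513i)·(-0.3433-0.1872i)  (+0.1385+0.0922i)·(-0.0422+0.0366i)  (-0.0969+0.2141i)·(-0.1122-0.3006i)  (+0.4403+0.1185i)·(-0.1183+0.0000i)  (+0.0435-0.4307i)·(+0.1122-0.3006i)  (-0.2764+0.0171i)·(-0.0422-0.0366i)  (+0.0274+0.1206i)·(+0.3433-0.1872i)  (+0.0322-0.0131i)·(+0.0430+0.3006i)
Y_4^3(R⁻¹ n̂) = -0.000688-0.006871i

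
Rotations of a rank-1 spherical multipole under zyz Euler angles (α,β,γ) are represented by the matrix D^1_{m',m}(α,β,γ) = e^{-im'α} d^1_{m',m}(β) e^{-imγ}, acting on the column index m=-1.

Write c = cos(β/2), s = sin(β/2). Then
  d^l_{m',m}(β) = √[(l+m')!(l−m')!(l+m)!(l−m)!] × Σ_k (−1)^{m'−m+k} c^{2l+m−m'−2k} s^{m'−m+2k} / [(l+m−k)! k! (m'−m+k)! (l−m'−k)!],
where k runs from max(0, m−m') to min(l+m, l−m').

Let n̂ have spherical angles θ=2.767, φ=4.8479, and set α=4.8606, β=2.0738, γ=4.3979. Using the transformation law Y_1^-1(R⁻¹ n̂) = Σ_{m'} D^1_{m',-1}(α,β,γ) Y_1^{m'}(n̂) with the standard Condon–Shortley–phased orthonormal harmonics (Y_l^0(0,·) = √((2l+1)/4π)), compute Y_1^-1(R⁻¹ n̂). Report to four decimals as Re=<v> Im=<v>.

Need the full column D^1_{m',-1} for m'=−1..1 at α=4.8606, β=2.0738, γ=4.3979.
cos(β/2)=0.508891, sin(β/2)=0.860831
d^1_{-1,-1}: single k=0 term ⇒ +0.258970;  D = -0.255399+0.042863i
d^1_{0,-1}: single k=0 term ⇒ -0.619524;  D = +0.191638+0.589139i
d^1_{1,-1}: single k=0 term ⇒ +0.741030;  D = +0.663111-0.330770i
Y_1^{m'}(θ=2.767,φ=4.8479) and Σ D·Y over m':
  (-0.2554+0.0429i)·(+0.0171+0.1253i)  (+0.1916+0.5891i)·(-0.4547+0.0000i)  (+0.6631-0.3308i)·(-0.0171+0.1253i)
Y_1^-1(R⁻¹ n̂) = -0.066766-0.210445i

Re=-0.0668 Im=-0.2104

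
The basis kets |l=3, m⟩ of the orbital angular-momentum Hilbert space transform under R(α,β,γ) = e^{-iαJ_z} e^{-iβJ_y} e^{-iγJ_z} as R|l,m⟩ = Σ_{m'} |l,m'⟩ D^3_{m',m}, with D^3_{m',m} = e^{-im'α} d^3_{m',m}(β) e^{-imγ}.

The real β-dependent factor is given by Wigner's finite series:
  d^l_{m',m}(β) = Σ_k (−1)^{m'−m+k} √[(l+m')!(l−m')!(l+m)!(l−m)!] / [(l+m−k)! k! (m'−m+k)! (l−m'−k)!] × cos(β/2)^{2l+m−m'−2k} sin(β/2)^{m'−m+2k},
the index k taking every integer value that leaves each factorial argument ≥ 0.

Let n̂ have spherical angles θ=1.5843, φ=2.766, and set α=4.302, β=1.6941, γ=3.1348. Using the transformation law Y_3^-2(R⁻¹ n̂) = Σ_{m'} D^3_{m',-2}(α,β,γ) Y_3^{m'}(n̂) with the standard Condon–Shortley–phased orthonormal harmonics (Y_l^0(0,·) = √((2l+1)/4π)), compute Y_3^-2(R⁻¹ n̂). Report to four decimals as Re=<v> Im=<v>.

Need the full column D^3_{m',-2} for m'=−3..3 at α=4.302, β=1.6941, γ=3.1348.
cos(β/2)=0.662197, sin(β/2)=0.749330
d^3_{-3,-2}: single k=1 term ⇒ +0.233713;  D = +0.221401+0.074858i
d^3_{-2,-2}: k∈[0..1] ⇒ +0.084318 -0.539839 = -0.455521;  D = +0.305950-0.337481i
d^3_{-1,-2}: k∈[0..1] ⇒ -0.301723 +0.772699 = +0.470977;  D = -0.193753-0.429277i
d^3_{0,-2}: k∈[0..1] ⇒ +0.591364 -0.757229 = -0.165865;  D = -0.165850+0.002253i
d^3_{1,-2}: k∈[0..1] ⇒ -0.772699 +0.494713 = -0.277986;  D = +0.107434-0.256387i
d^3_{2,-2}: k∈[0..1] ⇒ +0.691253 -0.177027 = +0.514226;  D = -0.355602-0.371450i
d^3_{3,-2}: single k=0 term ⇒ -0.383203;  D = -0.359546+0.132556i
Y_3^{m'}(θ=1.5843,φ=2.766) and Σ D·Y over m':
  (+0.2214+0.0749i)·(-0.1792-0.3767i)  (+0.3060-0.3375i)·(-0.0101-0.0094i)  (-0.1938-0.4293i)·(+0.3003+0.1184i)  (-0.1659+0.0023i)·(+0.0151+0.0000i)  (+0.1074-0.2564i)·(-0.3003+0.1184i)  (-0.3556-0.3715i)·(-0.0101+0.0094i)  (-0.3595+0.1326i)·(+0.1792-0.3767i)
Y_3^-2(R⁻¹ n̂) = -0.036911+0.001176i

Re=-0.0369 Im=0.0012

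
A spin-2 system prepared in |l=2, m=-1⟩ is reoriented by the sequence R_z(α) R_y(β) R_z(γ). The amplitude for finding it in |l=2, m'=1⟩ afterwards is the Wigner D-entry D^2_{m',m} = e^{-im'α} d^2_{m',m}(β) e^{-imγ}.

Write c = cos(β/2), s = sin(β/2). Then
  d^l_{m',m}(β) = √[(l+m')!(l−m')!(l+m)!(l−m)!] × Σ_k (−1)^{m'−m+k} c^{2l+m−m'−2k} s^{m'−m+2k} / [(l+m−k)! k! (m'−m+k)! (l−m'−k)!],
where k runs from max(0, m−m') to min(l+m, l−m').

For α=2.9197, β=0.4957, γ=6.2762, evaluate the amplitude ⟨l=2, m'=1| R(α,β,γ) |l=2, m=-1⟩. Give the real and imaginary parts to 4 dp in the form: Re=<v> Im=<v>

Re=-0.1622 Im=-0.0354

First d^2_{1,-1}(β=0.4957), then the phase factors e^{-i(1)α} and e^{-i(-1)γ}:
With c≡cos(β/2)=0.969442 and s≡sin(β/2)=0.245320, N=[6·1·1·6]^{1/2}=6.000000
Admissible k: 0..1 (factorial args all ≥0)
  k=0: (−1)^2·6.0000/(2)·0.9694^2·0.2453^2 = +0.169680
  k=1: (−1)^3·6.0000/(6)·0.9694^0·0.2453^4 = -0.003622
d^2_{1,-1}(0.4957) = +0.169680 -0.003622 = +0.166059
Phases: e^{-i·(1)·2.9197}=-0.975483-0.220076i, e^{-i·(-1)·6.2762}=+0.999976-0.006985i ⇒ D=-0.162239-0.035413i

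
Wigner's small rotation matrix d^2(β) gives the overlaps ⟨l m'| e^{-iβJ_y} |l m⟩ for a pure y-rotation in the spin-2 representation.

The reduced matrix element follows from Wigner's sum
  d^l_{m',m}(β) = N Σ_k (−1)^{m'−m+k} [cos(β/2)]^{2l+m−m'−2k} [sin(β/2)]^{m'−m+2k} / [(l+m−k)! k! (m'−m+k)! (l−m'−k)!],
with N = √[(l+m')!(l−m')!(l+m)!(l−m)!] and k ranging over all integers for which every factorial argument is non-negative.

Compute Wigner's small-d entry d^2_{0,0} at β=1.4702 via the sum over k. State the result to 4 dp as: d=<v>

d=-0.4849

d^2_{0,0}(β=1.4702) via Wigner's sum:
c=cos(1.4702/2)=0.741764, s=sin(1.4702/2)=0.670661; N=√[2·2·2·2]=4.000000
Admissible k: 0..2 (factorial args all ≥0)
  k=0: (−1)^0·4.0000/(4)·0.7418^4·0.6707^0 = +0.302735
  k=1: (−1)^1·4.0000/(1)·0.7418^2·0.6707^2 = -0.989914
  k=2: (−1)^2·4.0000/(4)·0.7418^0·0.6707^4 = +0.202308
d^2_{0,0}(1.4702) = +0.302735 -0.989914 +0.202308 = -0.484872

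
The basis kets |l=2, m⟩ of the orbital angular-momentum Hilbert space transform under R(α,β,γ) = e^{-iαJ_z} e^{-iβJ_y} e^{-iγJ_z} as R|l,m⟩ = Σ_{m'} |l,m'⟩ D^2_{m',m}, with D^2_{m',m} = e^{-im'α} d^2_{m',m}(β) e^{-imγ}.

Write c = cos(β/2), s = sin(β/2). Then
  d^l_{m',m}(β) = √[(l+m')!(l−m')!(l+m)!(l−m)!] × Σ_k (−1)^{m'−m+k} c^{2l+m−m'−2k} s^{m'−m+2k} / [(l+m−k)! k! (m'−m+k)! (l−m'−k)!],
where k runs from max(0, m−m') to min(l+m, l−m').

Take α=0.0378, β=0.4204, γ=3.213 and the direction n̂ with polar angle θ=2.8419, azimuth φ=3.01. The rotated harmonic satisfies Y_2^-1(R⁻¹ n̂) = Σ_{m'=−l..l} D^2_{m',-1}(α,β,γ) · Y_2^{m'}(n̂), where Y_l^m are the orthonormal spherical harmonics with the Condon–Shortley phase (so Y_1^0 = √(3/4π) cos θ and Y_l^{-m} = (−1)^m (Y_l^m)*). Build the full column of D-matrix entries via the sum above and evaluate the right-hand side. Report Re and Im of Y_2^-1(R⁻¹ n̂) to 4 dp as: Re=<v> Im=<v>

Re=0.0976 Im=-0.0312

Need the full column D^2_{m',-1} for m'=−2..2 at α=0.0378, β=0.4204, γ=3.213.
cos(β/2)=0.977989, sin(β/2)=0.208656
d^2_{-2,-1}: single k=1 term ⇒ +0.390357;  D = -0.386147-0.057179i
d^2_{-1,-1}: k∈[0..1] ⇒ +0.914821 -0.124925 = +0.789896;  D = -0.785191-0.086091i
d^2_{0,-1}: k∈[0..1] ⇒ -0.478088 +0.021762 = -0.456326;  D = +0.455163+0.032557i
d^2_{1,-1}: k∈[0..1] ⇒ +0.124925 -0.001895 = +0.123029;  D = -0.122960-0.004134i
d^2_{2,-1}: single k=0 term ⇒ -0.017769;  D = +0.017768-0.000074i
Y_2^{m'}(θ=2.8419,φ=3.01) and Σ D·Y over m':
  (-0.3861-0.0572i)·(+0.0325+0.0088i)  (-0.7852-0.0861i)·(+0.2160+0.0286i)  (+0.4552+0.0326i)·(+0.5483+0.0000i)  (-0.1230-0.0041i)·(-0.2160+0.0286i)  (+0.0178-0.0001i)·(+0.0325-0.0088i)
Y_2^-1(R⁻¹ n̂) = +0.097618-0.031219i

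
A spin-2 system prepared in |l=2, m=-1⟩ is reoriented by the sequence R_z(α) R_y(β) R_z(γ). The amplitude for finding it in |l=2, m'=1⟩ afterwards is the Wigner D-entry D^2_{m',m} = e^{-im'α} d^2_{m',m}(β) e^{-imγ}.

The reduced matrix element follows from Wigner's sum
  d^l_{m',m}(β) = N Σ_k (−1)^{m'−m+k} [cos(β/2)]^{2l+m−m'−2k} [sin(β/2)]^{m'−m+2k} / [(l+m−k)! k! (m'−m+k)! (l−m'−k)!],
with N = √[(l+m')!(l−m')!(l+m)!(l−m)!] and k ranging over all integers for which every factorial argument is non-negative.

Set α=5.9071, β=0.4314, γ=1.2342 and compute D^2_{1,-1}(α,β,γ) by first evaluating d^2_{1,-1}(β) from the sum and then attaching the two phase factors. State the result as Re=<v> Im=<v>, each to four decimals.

D^2_{1,-1}(5.9071,0.4314,1.2342) = e^{-i·1·5.9071}·d^2_{1,-1}(0.4314)·e^{-i·-1·1.2342}. Compute d first:
c=cos(0.4314/2)=0.976827, s=sin(0.4314/2)=0.214031; N=√[6·1·1·6]=6.000000
k: max(0,(-1)−(1))=0 … min(2+(-1),2−(1))=1
  k=0: (−1)^2·6.0000/(2)·0.9768^2·0.2140^2 = +0.131133
  k=1: (−1)^3·6.0000/(6)·0.9768^0·0.2140^4 = -0.002098
d^2_{1,-1}(0.4314) = +0.131133 -0.002098 = +0.129034
Attach z-rotation phases: D = e^{-i(1)(5.9071)}·(+0.129034)·e^{-i(-1)(1.2342)} = -0.005094+0.128934i

Re=-0.0051 Im=0.1289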